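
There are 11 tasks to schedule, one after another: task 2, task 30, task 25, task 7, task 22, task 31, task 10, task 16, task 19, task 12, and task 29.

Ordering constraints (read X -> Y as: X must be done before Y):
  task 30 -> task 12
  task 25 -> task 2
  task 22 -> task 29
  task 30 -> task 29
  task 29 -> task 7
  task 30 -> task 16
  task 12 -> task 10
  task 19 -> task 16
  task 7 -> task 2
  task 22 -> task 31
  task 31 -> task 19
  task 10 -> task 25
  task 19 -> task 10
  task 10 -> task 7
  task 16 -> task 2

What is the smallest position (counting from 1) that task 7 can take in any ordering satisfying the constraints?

Working backwards through the constraints from task 7, its full set of required predecessors is task 30, task 22, task 31, task 10, task 19, task 12, task 29 — 7 of them.
With 7 mandatory predecessors, the earliest task 7 can sit is position 7+1 = 8, and placing just those 7 first achieves it.

8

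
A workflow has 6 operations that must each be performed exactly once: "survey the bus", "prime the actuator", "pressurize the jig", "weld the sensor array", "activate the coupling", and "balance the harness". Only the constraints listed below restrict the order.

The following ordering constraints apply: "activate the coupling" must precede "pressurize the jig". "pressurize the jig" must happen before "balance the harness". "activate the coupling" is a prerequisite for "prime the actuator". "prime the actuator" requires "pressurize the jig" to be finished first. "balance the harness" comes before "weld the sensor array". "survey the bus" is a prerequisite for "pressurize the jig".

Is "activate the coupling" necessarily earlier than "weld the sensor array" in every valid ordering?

Yes

Chaining the stated constraints: "activate the coupling" → "pressurize the jig" → "balance the harness" → "weld the sensor array".
That forces "activate the coupling" before "weld the sensor array" in every valid schedule.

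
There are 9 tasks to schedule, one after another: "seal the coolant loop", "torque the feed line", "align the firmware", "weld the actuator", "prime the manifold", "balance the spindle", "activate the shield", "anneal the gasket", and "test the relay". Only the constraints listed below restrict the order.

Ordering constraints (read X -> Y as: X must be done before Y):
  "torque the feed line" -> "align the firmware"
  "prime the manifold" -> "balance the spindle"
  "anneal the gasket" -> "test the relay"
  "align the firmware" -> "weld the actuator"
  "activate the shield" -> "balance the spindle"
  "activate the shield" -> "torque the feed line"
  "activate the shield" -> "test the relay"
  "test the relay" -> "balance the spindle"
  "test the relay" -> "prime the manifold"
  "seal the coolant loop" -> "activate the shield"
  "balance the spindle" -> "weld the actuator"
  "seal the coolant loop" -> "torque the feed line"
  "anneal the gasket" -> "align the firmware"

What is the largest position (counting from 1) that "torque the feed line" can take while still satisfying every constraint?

7

Following every chain forward from "torque the feed line", the tasks that must come later are "align the firmware", "weld the actuator" — 2 of them.
So at least 2 tasks follow "torque the feed line", putting "torque the feed line" no later than position 7. That position is achievable by scheduling everything else first.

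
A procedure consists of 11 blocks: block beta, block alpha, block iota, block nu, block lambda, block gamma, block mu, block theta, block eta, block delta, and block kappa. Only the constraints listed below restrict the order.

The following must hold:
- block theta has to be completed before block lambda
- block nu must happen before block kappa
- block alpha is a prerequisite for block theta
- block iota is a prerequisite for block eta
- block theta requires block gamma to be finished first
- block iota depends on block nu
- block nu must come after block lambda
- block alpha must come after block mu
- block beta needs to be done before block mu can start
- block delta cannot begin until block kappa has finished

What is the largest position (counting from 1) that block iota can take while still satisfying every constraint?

The only block forced after block iota (directly or by a chain) is block eta.
With 1 mandatory successor out of 11 blocks total, the latest slot for block iota is 11−1 = 10, and it's reachable by doing all non-successors before block iota.

10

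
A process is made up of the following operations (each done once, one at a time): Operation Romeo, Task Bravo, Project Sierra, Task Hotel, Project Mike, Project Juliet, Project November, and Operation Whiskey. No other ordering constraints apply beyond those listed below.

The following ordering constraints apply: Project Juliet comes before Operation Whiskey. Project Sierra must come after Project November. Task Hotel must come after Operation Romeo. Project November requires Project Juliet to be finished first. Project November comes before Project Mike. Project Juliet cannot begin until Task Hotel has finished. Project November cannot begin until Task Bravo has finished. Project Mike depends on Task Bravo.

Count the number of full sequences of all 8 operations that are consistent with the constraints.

2 operations have no prerequisites (Operation Romeo, Task Bravo), so any of them could come first.
Systematically extending each partial ordering one operation at a time and counting, there are 34 complete orderings.

34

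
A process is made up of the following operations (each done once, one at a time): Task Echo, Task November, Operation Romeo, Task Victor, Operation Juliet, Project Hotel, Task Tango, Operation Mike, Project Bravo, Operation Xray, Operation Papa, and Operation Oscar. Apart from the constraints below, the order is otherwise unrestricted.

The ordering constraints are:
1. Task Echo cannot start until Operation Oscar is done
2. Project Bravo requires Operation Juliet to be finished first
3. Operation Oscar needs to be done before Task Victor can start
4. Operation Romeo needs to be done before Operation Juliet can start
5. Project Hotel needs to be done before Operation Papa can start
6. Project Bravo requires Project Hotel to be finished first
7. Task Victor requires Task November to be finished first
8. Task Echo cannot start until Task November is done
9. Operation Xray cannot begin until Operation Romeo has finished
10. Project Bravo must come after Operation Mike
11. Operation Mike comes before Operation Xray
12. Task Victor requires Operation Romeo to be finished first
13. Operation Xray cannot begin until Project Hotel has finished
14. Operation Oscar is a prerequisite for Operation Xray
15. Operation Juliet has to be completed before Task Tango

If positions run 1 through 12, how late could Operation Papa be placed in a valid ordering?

12

No constraint forces any operation after Operation Papa, so it can be placed last, in position 12.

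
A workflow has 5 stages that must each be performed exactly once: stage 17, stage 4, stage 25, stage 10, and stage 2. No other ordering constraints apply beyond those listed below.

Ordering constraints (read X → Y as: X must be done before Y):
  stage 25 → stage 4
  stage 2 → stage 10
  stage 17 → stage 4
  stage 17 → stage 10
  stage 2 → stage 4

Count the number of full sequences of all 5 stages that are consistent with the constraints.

3 stages have no prerequisites (stage 17, stage 25, stage 2), so any of them could come first.
Enumerating by repeatedly choosing an available stage (one whose prerequisites are all placed) gives 14 distinct complete orderings.

14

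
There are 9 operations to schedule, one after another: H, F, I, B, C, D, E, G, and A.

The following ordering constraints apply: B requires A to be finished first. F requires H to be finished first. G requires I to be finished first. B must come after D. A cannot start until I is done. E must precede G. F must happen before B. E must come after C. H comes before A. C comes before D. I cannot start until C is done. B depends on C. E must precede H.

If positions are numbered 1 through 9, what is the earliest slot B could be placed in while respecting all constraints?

Every operation that must precede B has to come before it. Tracing all chains that end at B, those operations are: H, F, I, C, D, E, A — 7 in total.
With 7 mandatory predecessors, the earliest B can sit is position 7+1 = 8, and placing just those 7 first achieves it.

8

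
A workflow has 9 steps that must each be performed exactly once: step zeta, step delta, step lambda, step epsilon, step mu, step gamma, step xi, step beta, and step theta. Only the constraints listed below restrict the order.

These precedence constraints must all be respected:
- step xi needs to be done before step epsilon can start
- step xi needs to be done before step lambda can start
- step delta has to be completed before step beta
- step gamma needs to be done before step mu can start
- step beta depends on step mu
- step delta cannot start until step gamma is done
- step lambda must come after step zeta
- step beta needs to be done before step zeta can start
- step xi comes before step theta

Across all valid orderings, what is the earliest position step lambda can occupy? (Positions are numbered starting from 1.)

Every step that must precede step lambda has to come before it. Tracing all chains that end at step lambda, those steps are: step zeta, step delta, step mu, step gamma, step xi, step beta — 6 in total.
With 6 mandatory predecessors, the earliest step lambda can sit is position 6+1 = 7, and placing just those 6 first achieves it.

7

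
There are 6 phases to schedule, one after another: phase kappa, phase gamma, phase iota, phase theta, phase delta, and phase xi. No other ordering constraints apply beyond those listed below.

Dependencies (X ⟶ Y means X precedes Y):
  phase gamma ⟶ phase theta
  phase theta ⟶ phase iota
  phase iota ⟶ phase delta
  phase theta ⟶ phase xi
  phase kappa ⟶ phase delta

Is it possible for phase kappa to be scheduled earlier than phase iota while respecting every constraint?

Yes

No chain of constraints runs from phase iota to phase kappa, so phase iota is not required to come first.
So a valid ordering placing phase kappa earlier than phase iota exists.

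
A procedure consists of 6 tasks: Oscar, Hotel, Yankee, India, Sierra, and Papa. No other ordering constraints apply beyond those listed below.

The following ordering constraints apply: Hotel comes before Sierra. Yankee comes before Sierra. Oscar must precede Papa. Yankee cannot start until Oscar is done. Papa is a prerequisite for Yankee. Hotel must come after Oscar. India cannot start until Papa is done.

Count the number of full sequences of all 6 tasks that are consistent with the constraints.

11

Only Oscar has no prerequisites, so it must go first.
Enumerating by repeatedly choosing an available task (one whose prerequisites are all placed) gives 11 distinct complete orderings.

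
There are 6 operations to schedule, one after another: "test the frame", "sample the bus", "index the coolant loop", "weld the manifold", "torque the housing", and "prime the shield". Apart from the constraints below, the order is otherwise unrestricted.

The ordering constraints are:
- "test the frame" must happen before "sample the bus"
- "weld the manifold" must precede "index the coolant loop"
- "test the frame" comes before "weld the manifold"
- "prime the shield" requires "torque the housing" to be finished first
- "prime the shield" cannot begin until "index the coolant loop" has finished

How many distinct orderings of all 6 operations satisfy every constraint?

2 operations have no prerequisites ("test the frame", "torque the housing"), so any of them could come first.
Counting all ways to extend the partial order to a total order gives 19.

19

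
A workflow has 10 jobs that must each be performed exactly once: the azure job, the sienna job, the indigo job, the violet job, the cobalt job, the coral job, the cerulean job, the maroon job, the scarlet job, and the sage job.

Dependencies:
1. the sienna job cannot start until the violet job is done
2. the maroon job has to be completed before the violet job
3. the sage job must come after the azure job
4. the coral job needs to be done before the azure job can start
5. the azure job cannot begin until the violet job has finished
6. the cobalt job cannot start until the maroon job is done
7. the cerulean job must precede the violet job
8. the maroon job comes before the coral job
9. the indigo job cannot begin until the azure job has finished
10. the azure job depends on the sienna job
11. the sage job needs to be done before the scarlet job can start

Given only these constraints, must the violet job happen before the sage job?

Yes

Tracing the constraints gives a chain: the violet job → the azure job → the sage job.
So the violet job must precede the sage job in any valid ordering.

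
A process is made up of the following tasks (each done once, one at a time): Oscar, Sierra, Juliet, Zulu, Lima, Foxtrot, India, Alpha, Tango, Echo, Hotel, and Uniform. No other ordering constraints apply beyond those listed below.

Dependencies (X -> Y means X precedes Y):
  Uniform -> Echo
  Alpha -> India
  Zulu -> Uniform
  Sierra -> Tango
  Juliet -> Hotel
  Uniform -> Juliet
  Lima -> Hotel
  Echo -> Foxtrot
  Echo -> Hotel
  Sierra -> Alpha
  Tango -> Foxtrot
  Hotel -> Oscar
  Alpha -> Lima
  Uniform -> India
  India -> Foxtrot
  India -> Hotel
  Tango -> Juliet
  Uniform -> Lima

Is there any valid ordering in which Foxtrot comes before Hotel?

Yes

The constraints leave Foxtrot and Hotel unordered relative to each other; nothing requires Hotel earlier.
That means at least one valid schedule has Foxtrot before Hotel.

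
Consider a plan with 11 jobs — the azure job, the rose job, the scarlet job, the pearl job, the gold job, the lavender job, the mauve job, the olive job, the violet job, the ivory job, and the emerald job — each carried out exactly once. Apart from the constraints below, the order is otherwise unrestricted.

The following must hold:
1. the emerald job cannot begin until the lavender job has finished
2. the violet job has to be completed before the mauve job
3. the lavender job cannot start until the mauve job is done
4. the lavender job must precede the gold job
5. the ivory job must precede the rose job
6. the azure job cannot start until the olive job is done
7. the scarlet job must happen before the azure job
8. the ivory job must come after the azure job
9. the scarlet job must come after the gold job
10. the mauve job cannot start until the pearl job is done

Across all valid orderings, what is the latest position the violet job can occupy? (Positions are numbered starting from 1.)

Every job that must follow the violet job has to come after it. Tracing all chains starting from the violet job, those jobs are: the azure job, the rose job, the scarlet job, the gold job, the lavender job, the mauve job, the ivory job, the emerald job — 8 in total.
So at least 8 jobs follow the violet job, putting the violet job no later than position 3. That position is achievable by scheduling everything else first.

3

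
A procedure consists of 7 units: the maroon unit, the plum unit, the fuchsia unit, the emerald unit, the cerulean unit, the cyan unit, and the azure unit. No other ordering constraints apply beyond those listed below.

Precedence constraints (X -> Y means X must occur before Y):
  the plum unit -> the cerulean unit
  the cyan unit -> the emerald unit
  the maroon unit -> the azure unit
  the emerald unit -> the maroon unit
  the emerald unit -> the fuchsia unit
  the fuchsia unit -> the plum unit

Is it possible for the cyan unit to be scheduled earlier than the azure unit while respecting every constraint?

Yes

The constraints force the cyan unit before the azure unit, so yes — every valid ordering has the cyan unit earlier.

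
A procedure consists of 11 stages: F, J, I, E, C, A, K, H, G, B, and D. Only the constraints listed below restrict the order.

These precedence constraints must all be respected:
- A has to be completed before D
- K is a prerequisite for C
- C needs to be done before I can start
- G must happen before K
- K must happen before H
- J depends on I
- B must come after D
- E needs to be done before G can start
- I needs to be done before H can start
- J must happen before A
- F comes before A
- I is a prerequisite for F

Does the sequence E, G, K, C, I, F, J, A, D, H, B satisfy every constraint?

Yes

Every stated constraint is respected: K sits at position 3, ahead of H at position 10, and each of the other listed pairs likewise has the predecessor earlier in the sequence.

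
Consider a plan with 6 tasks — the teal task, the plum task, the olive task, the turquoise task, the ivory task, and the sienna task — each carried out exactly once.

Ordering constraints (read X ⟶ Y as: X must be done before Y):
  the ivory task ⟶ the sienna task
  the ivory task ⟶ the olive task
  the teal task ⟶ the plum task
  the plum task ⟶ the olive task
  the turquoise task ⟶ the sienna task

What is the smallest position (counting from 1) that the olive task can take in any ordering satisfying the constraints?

The tasks that are forced before the olive task, directly or transitively, are the teal task, the plum task, the ivory task. That's 3 tasks.
With 3 mandatory predecessors, the earliest the olive task can sit is position 3+1 = 4, and placing just those 3 first achieves it.

4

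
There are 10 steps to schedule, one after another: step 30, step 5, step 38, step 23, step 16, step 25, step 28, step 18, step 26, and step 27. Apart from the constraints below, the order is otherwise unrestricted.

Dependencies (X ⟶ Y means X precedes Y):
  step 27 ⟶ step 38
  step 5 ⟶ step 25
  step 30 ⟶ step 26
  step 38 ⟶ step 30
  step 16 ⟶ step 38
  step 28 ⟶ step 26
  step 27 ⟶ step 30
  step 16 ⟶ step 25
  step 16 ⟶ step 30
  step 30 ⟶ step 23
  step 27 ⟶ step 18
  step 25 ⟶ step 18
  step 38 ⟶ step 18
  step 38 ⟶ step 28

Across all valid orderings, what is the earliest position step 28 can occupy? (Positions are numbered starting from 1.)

The steps that are forced before step 28, directly or transitively, are step 38, step 16, step 27. That's 3 steps.
With 3 mandatory predecessors, the earliest step 28 can sit is position 3+1 = 4, and placing just those 3 first achieves it.

4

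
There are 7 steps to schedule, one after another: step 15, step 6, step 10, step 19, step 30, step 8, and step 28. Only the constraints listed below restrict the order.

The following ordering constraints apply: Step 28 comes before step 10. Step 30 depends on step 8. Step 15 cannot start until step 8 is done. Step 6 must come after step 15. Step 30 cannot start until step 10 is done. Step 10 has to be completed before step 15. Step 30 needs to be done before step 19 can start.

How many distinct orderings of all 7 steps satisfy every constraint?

18

The steps with no prerequisites are step 8, step 28; any of them can be placed first.
Counting all ways to extend the partial order to a total order gives 18.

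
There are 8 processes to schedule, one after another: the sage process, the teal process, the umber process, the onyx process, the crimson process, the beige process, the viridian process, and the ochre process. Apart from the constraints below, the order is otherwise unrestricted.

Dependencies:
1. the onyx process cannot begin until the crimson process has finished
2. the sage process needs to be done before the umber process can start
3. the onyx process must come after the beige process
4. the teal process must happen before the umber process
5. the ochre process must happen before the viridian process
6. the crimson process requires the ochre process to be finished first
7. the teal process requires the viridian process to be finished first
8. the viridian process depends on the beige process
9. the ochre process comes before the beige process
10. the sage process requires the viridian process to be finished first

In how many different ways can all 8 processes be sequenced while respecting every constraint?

40

Only the ochre process has no prerequisites, so it must go first.
Counting all ways to extend the partial order to a total order gives 40.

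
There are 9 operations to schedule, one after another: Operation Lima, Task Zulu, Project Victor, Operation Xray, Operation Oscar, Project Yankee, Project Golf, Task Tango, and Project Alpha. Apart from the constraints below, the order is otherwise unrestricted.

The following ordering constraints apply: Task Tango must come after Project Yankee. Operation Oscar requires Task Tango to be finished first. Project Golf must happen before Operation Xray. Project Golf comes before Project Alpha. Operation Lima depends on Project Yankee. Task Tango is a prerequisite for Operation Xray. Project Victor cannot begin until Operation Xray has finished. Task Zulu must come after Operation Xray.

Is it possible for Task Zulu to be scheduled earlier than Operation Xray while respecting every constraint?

No

The constraints give a chain Operation Xray → Task Zulu, which forces Operation Xray before Task Zulu.
So no valid ordering can have Task Zulu before Operation Xray.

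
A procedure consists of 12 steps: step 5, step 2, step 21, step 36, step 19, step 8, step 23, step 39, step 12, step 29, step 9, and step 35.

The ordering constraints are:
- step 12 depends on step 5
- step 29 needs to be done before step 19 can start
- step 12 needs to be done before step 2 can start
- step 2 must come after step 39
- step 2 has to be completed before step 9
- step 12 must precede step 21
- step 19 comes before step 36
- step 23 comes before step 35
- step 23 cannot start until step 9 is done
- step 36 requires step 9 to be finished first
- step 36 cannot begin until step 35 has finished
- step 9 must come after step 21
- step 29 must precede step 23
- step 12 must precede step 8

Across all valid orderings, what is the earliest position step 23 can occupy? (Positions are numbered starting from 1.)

Every step that must precede step 23 has to come before it. Tracing all chains that end at step 23, those steps are: step 5, step 2, step 21, step 39, step 12, step 29, step 9 — 7 in total.
With 7 mandatory predecessors, the earliest step 23 can sit is position 7+1 = 8, and placing just those 7 first achieves it.

8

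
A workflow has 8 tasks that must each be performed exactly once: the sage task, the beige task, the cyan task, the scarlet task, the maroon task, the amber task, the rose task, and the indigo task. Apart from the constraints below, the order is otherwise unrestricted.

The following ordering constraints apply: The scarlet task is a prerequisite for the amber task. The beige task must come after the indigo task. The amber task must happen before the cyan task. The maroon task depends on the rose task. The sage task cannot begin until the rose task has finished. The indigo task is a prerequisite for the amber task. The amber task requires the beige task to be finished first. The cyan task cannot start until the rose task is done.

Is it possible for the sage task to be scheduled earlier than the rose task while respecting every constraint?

No

Following the rose task → the sage task, the rose task must precede the sage task in every valid ordering.
So no valid ordering can have the sage task before the rose task.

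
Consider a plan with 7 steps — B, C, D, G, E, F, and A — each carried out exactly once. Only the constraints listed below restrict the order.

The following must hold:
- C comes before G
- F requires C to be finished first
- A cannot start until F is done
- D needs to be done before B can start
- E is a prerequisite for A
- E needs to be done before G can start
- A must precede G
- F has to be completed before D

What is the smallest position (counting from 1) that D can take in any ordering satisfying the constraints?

The steps that are forced before D, directly or transitively, are C, F. That's 2 steps.
So at minimum 2 steps come before D, putting D no earlier than position 3. That position is achievable by scheduling exactly those predecessors first.

3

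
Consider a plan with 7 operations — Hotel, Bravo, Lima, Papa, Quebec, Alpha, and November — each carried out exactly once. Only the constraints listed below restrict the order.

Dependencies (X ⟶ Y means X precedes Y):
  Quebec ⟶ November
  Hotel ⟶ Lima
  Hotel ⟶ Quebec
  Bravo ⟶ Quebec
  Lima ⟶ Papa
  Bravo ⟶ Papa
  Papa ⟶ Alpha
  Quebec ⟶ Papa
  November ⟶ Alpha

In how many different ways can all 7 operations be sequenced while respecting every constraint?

The operations with no prerequisites are Hotel, Bravo; any of them can be placed first.
Systematically extending each partial ordering one operation at a time and counting, there are 12 complete orderings.

12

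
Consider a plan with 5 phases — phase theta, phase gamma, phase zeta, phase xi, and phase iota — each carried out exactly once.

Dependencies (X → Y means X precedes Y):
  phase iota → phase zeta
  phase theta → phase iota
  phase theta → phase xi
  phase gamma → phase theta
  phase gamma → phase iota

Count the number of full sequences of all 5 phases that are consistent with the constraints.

Only phase gamma has no prerequisites, so it must go first.
Enumerating by repeatedly choosing an available phase (one whose prerequisites are all placed) gives 3 distinct complete orderings.

3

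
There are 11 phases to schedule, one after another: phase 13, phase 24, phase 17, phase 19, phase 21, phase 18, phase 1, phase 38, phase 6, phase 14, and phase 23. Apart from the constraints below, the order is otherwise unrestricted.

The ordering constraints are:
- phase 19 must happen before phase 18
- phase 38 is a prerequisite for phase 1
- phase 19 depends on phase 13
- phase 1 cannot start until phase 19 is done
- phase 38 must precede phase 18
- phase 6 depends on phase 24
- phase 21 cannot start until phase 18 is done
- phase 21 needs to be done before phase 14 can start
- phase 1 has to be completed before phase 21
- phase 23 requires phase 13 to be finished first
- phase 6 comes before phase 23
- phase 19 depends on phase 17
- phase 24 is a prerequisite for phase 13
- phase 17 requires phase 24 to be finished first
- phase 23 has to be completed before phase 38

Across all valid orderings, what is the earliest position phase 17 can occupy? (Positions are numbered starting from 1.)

2

The only phase forced before phase 17 (directly or transitively) is phase 24.
With 1 mandatory predecessor, the earliest phase 17 can sit is position 1+1 = 2, and placing just that one first achieves it.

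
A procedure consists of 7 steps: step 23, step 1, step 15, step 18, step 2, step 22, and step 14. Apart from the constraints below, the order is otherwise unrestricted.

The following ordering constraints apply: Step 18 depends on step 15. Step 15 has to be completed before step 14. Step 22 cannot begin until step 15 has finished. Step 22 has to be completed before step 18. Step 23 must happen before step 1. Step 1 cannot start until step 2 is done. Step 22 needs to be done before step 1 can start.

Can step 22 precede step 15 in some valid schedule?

No

Following step 15 → step 22, step 15 must precede step 22 in every valid ordering.
So no valid ordering can have step 22 before step 15.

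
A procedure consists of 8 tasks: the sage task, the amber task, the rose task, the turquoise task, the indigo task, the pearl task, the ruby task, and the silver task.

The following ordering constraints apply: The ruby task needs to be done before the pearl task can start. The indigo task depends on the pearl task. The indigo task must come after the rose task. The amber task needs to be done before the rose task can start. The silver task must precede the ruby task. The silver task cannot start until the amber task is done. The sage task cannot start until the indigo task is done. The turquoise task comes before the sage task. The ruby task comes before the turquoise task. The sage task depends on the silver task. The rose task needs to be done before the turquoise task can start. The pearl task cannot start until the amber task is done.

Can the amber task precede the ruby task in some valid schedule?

The amber task is actually forced before the ruby task by the constraints, so certainly some valid ordering has the amber task first.

Yes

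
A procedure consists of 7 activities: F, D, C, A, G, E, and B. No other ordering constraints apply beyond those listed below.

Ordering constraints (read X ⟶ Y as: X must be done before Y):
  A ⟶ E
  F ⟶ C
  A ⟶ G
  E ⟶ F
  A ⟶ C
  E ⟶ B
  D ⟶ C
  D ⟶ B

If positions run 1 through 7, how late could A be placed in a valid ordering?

Every activity that must follow A has to come after it. Tracing all chains starting from A, those activities are: F, C, G, E, B — 5 in total.
With 5 mandatory successors out of 7 activities total, the latest slot for A is 7−5 = 2, and it's reachable by doing all non-successors before A.

2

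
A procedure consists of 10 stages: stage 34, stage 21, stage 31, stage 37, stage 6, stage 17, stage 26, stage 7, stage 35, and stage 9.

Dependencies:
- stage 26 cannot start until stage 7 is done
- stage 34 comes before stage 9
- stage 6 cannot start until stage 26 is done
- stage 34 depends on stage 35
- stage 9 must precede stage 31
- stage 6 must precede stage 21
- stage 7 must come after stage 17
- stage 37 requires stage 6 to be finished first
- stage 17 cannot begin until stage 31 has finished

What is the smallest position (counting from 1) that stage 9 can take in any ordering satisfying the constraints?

3

Working backwards through the constraints from stage 9, its full set of required predecessors is stage 34, stage 35 — 2 of them.
With 2 mandatory predecessors, the earliest stage 9 can sit is position 2+1 = 3, and placing just those 2 first achieves it.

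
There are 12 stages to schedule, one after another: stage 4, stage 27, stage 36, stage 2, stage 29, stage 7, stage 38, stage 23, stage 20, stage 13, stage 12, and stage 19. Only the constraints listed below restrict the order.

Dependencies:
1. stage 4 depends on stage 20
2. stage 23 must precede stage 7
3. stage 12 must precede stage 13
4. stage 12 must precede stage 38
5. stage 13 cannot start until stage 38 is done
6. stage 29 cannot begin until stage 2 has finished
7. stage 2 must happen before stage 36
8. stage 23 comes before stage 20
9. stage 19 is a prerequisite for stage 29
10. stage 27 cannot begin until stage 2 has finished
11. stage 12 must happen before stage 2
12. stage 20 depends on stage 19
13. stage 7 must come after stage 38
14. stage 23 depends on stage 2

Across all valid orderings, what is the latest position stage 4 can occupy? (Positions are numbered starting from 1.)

Stage 4 has no required successors, so nothing stops it from going last (position 12).

12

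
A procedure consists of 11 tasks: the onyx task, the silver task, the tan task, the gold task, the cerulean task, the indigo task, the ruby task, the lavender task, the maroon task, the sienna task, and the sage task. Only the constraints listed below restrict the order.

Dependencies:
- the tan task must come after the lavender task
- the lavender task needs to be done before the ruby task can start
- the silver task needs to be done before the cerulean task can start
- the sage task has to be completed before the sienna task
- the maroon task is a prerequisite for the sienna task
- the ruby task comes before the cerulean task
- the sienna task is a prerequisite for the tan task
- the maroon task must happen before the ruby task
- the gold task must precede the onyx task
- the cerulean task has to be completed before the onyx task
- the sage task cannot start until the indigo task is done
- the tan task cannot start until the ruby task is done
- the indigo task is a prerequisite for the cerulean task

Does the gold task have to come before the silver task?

The gold task and the silver task are not related by any chain of constraints.
There exist valid orderings with the silver task before the gold task, so the gold task is not required to come first.

No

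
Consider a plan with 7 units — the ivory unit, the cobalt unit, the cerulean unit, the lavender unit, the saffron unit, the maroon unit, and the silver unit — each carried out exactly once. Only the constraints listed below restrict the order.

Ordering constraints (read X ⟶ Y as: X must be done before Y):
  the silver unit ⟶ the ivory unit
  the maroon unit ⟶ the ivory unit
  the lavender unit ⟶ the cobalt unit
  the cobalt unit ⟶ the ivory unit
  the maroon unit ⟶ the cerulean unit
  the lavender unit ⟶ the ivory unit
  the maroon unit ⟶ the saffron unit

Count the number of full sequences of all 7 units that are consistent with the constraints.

204

3 units have no prerequisites (the lavender unit, the maroon unit, the silver unit), so any of them could come first.
Counting all ways to extend the partial order to a total order gives 204.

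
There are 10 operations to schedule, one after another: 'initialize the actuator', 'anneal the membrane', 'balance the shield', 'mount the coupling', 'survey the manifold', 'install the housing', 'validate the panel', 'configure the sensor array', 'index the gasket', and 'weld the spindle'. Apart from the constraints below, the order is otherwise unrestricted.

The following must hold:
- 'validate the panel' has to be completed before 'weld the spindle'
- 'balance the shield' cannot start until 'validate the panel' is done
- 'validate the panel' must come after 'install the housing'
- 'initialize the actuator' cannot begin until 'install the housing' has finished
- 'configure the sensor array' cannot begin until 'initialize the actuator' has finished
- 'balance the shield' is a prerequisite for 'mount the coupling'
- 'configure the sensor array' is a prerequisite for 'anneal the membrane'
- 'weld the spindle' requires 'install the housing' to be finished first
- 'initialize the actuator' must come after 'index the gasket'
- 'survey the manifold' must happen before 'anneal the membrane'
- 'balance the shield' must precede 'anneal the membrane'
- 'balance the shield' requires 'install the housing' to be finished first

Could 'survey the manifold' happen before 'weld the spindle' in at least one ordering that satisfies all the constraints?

Nothing in the constraints forces 'weld the spindle' before 'survey the manifold' — there is no chain from 'weld the spindle' to 'survey the manifold'.
That means at least one valid schedule has 'survey the manifold' before 'weld the spindle'.

Yes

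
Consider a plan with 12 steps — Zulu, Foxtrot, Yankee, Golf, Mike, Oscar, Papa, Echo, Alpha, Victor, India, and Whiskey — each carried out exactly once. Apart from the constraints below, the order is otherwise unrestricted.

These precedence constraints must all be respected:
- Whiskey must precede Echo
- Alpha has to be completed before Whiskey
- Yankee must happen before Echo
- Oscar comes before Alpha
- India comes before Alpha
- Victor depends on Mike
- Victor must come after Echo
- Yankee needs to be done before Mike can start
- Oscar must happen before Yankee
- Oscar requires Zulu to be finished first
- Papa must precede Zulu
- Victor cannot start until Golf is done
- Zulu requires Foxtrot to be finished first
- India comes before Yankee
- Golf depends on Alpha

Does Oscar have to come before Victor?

Yes

Chaining the stated constraints: Oscar → Alpha → Golf → Victor.
That forces Oscar before Victor in every valid schedule.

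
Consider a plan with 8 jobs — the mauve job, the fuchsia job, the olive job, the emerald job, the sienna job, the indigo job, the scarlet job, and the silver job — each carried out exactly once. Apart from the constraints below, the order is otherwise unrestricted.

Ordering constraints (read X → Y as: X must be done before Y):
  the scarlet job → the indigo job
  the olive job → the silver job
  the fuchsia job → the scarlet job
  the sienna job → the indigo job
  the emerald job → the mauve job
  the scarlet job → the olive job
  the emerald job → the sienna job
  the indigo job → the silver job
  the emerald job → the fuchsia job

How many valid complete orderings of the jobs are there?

Only the emerald job has no prerequisites, so it must go first.
Enumerating by repeatedly choosing an available job (one whose prerequisites are all placed) gives 49 distinct complete orderings.

49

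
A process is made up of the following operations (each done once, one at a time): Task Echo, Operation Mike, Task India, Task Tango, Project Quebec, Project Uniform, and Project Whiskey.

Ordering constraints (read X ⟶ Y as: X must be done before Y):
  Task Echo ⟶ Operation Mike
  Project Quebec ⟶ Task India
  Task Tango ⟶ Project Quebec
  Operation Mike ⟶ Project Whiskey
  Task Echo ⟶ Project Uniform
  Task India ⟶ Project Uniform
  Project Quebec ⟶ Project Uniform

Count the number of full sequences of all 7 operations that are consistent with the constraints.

34

The operations with no prerequisites are Task Echo, Task Tango; any of them can be placed first.
Counting all ways to extend the partial order to a total order gives 34.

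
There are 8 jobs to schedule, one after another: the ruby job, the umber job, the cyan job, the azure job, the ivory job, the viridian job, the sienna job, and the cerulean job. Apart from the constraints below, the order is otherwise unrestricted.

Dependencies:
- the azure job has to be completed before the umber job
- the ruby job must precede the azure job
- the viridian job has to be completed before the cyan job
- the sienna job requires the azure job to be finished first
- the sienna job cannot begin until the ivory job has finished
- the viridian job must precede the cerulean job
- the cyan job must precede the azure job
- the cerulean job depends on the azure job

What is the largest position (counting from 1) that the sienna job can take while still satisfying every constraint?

8

The sienna job has no required successors, so nothing stops it from going last (position 8).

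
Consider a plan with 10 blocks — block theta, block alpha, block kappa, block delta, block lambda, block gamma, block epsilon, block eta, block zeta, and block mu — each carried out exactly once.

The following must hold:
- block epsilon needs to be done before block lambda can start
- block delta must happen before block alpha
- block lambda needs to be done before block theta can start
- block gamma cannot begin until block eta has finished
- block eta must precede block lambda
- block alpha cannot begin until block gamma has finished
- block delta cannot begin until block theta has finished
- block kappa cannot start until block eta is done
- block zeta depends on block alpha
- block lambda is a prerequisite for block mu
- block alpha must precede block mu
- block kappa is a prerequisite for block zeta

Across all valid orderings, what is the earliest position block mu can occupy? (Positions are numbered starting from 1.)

Working backwards through the constraints from block mu, its full set of required predecessors is block theta, block alpha, block delta, block lambda, block gamma, block epsilon, block eta — 7 of them.
So at minimum 7 blocks come before block mu, putting block mu no earlier than position 8. That position is achievable by scheduling exactly those predecessors first.

8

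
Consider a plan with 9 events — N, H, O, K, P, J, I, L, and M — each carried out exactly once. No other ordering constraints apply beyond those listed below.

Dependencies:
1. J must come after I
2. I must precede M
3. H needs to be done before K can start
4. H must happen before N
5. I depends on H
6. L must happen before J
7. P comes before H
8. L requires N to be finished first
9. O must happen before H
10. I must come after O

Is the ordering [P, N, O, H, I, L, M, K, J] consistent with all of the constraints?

Here H comes after N.
Since H is required before N, the ordering is invalid.

No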